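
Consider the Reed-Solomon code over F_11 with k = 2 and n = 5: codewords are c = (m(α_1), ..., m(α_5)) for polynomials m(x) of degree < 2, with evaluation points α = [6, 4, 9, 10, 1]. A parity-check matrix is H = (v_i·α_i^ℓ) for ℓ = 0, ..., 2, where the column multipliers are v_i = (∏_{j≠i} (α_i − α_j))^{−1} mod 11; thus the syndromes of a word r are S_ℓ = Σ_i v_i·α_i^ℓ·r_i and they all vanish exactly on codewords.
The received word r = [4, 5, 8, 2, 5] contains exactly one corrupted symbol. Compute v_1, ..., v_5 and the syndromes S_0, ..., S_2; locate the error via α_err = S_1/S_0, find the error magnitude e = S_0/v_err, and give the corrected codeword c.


S = (2, 2, 2), error at position 5, error magnitude e = 4, c = [4, 5, 8, 2, 1].

Step 1: column multipliers v_i = (∏_{j≠i}(α_i − α_j))^{−1} mod 11.
  i = 1 (α = 6): (6−4)(6−9)(6−10)(6−1) = 2·(−3)·(−4)·5 = 120 ≡ 10, so v_1 = 10^{−1} = 10 (mod 11).
  i = 2 (α = 4): (4−6)(4−9)(4−10)(4−1) = (−2)·(−5)·(−6)·3 = −180 ≡ 7, so v_2 = 7^{−1} = 8 (mod 11).
  i = 3 (α = 9): (9−6)(9−4)(9−10)(9−1) = 3·5·(−1)·8 = −120 ≡ 1, so v_3 = 1^{−1} = 1 (mod 11).
  i = 4 (α = 10): (10−6)(10−4)(10−9)(10−1) = 4·6·1·9 = 216 ≡ 7, so v_4 = 7^{−1} = 8 (mod 11).
  i = 5 (α = 1): (1−6)(1−4)(1−9)(1−10) = (−5)·(−3)·(−8)·(−9) = 1080 ≡ 2, so v_5 = 2^{−1} = 6 (mod 11).
  v = [10, 8, 1, 8, 6].
Step 2: syndromes of r = [4, 5, 8, 2, 5] (all sums mod 11).
  S_0 = Σ v_i r_i = 10·4 + 8·5 + 1·8 + 8·2 + 6·5 = 134 ≡ 2.
  S_1 = Σ v_i α_i r_i = 10·6·4 + 8·4·5 + 1·9·8 + 8·10·2 + 6·1·5 = 662 ≡ 2.
  α_i^2 mod 11 = [3, 5, 4, 1, 1].
  S_2 = Σ v_i α_i^2 r_i = 10·3·4 + 8·5·5 + 1·4·8 + 8·1·2 + 6·1·5 = 398 ≡ 2.
  S = (2, 2, 2) ≠ 0, so r is not a codeword (an error is present).
Step 3: locate the error. For a single error e at position i, S_ℓ = v_i·e·α_i^ℓ, so α_err = S_1/S_0.
  S_0^{−1} = 2^{−1} = 6 (mod 11), so α_err = 2·6 = 12 ≡ 1 = α_5. Error position i = 5.
  Consistency check: S_2/S_1 = 2·6 = 12 ≡ 1 = α_err ✓ (single-error assumption holds).
Step 4: error magnitude e = S_0/v_5 = S_0·∏_{j≠5}(α_5 − α_j) = 2·2 = 4 ≡ 4 (mod 11).
Step 5: correct position 5: c_5 = r_5 − e = 5 − 4 ≡ 1 (mod 11). Hence c = [4, 5, 8, 2, 1].
  Check: interpolating c through the α_i gives m(x) = 7 + 5·x (degree < 2) with m(α_i) = c_i for every i, so c is indeed a codeword.


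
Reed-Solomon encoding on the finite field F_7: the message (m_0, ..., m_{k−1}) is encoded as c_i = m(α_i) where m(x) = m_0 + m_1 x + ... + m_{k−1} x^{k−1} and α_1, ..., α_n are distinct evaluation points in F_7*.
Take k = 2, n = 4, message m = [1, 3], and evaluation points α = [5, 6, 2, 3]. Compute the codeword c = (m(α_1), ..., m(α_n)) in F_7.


c = [2, 5, 0, 3]

Message polynomial: m(x) = 1 + 3·x (mod 7).
For each evaluation point α_i, compute m(α_i) mod 7:
  α_1 = 5: Horner steps 3 → 2, so m(5) = 2.
  α_2 = 6: Horner steps 3 → 5, so m(6) = 5.
  α_3 = 2: Horner steps 3 → 0, so m(2) = 0.
  α_4 = 3: Horner steps 3 → 3, so m(3) = 3.
Codeword c = [2, 5, 0, 3] ∈ F_7^4.


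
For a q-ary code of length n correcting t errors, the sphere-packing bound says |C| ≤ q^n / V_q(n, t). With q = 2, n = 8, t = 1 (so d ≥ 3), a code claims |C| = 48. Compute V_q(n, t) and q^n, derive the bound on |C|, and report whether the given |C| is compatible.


V_q(n, t) = 9, q^n = 256, Hamming bound = 28, |C| = 48 > bound (violated).

Step 1: Compute V_q(n, t) = Σ_{j=0}^1 C(n, j) (q−1)^j.
  j = 0: C(8,0)·(1)^0 = 1·1 = 1.
  j = 1: C(8,1)·(1)^1 = 8·1 = 8.
  V_q(n, t) = 1 + 8 = 9.
Step 2: q^n = 2^8 = 256.
Step 3: Hamming bound ⌊q^n / V_q(n,t)⌋ = ⌊256/9⌋ = 28.
Step 4: Compare |C| = 48 to 28: violated.
The claimed |C| lies above the Hamming bound, so no 2-ary code of length 8 with d ≥ 3 can have 48 codewords.


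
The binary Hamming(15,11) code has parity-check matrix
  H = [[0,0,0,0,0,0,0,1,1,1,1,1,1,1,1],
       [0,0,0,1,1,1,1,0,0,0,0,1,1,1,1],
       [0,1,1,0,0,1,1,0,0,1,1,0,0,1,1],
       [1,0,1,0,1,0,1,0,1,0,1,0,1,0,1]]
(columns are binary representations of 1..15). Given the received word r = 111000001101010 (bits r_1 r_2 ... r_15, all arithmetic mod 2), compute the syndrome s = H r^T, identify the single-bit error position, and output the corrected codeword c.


s = (0, 0, 0, 1)^T, error position = 1, corrected codeword c = 011000001101010

Compute s = H r^T mod 2 one row at a time:
  s_1 = 0 + 1 + 1 + 0 + 1 + 0 + 1 + 0 = 4 ≡ 0 (mod 2).
  s_2 = 0 + 0 + 0 + 0 + 1 + 0 + 1 + 0 = 2 ≡ 0 (mod 2).
  s_3 = 1 + 1 + 0 + 0 + 1 + 0 + 1 + 0 = 4 ≡ 0 (mod 2).
  s_4 = 1 + 1 + 0 + 0 + 1 + 0 + 0 + 0 = 3 ≡ 1 (mod 2).
s = (0, 0, 0, 1)^T — this equals column 1 of H (binary 0001), so error is at position 1.
Correct: flip bit 1 of r = 111000001101010 to get c = 011000001101010.


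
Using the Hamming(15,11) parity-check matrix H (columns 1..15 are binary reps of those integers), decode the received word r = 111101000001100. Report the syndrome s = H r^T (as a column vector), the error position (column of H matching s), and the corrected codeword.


s = (0, 0, 1, 1)^T, error position = 3, corrected codeword c = 110101000001100

Compute s = H r^T mod 2 one row at a time:
  s_1 = 0 + 0 + 0 + 0 + 1 + 1 + 0 + 0 = 2 ≡ 0 (mod 2).
  s_2 = 1 + 0 + 1 + 0 + 1 + 1 + 0 + 0 = 4 ≡ 0 (mod 2).
  s_3 = 1 + 1 + 1 + 0 + 0 + 0 + 0 + 0 = 3 ≡ 1 (mod 2).
  s_4 = 1 + 1 + 0 + 0 + 0 + 0 + 1 + 0 = 3 ≡ 1 (mod 2).
s = (0, 0, 1, 1)^T — this equals column 3 of H (binary 0011), so error is at position 3.
Correct: flip bit 3 of r = 111101000001100 to get c = 110101000001100.


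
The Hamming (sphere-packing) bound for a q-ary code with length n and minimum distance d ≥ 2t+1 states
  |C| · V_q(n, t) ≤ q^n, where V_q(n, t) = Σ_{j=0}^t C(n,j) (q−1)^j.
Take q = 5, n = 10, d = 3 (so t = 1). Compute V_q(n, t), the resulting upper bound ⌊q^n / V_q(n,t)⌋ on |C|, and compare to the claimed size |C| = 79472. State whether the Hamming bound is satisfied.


V_q(n, t) = 41, q^n = 9765625, Hamming bound = 238185, |C| = 79472 ≤ bound (satisfied).

Step 1: Compute V_q(n, t) = Σ_{j=0}^1 C(n, j) (q−1)^j.
  j = 0: C(10,0)·(4)^0 = 1·1 = 1.
  j = 1: C(10,1)·(4)^1 = 10·4 = 40.
  V_q(n, t) = 1 + 40 = 41.
Step 2: q^n = 5^10 = 9765625.
Step 3: Hamming bound ⌊q^n / V_q(n,t)⌋ = ⌊9765625/41⌋ = 238185.
Step 4: Compare |C| = 79472 to 238185: satisfied.
The claimed |C| lies below the Hamming bound.


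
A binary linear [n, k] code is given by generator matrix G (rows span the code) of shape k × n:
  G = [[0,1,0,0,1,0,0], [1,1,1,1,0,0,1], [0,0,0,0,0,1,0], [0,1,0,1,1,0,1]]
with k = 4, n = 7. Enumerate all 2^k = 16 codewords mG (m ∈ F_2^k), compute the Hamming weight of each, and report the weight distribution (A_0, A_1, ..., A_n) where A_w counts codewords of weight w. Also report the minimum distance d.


Weight distribution: A_0 = 1, A_1 = 1, A_2 = 2, A_3 = 4, A_4 = 3, A_5 = 3, A_6 = 2. Minimum distance d = 1.

Enumerate all 2^4 = 16 messages m ∈ F_2^4.
For each, compute codeword c = mG in F_2^7, then tally its weight.
  m = 0000 → c = 0000000, weight = 0.
  m = 1000 → c = 0100100, weight = 2.
  m = 0100 → c = 1111001, weight = 5.
  m = 1100 → c = 1011101, weight = 5.
  m = 0010 → c = 0000010, weight = 1.
  m = 1010 → c = 0100110, weight = 3.
  m = 0110 → c = 1111011, weight = 6.
  m = 1110 → c = 1011111, weight = 6.
  m = 0001 → c = 0101101, weight = 4.
  m = 1001 → c = 0001001, weight = 2.
  m = 0101 → c = 1010100, weight = 3.
  m = 1101 → c = 1110000, weight = 3.
  m = 0011 → c = 0101111, weight = 5.
  m = 1011 → c = 0001011, weight = 3.
  m = 0111 → c = 1010110, weight = 4.
  m = 1111 → c = 1110010, weight = 4.
Tally weights:
  weight 0: 1 codewords.
  weight 1: 1 codewords.
  weight 2: 2 codewords.
  weight 3: 4 codewords.
  weight 4: 3 codewords.
  weight 5: 3 codewords.
  weight 6: 2 codewords.
Minimum distance d = smallest w > 0 with A_w > 0 = 1.
Sanity: Σ A_w = 16 = 2^4 = 16 ✓.


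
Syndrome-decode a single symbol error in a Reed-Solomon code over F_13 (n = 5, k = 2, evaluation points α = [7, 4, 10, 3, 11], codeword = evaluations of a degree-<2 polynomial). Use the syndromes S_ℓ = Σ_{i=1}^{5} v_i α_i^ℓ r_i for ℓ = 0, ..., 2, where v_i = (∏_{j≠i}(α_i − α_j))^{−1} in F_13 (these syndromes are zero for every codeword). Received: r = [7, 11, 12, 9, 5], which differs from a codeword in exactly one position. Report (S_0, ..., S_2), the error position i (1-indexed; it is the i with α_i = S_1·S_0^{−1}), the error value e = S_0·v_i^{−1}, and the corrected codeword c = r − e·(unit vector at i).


S = (12, 9, 10), error at position 2, error magnitude e = 9, c = [7, 2, 12, 9, 5].

Step 1: column multipliers v_i = (∏_{j≠i}(α_i − α_j))^{−1} mod 13.
  i = 1 (α = 7): (7−4)(7−10)(7−3)(7−11) = 3·(−3)·4·(−4) = 144 ≡ 1, so v_1 = 1^{−1} = 1 (mod 13).
  i = 2 (α = 4): (4−7)(4−10)(4−3)(4−11) = (−3)·(−6)·1·(−7) = −126 ≡ 4, so v_2 = 4^{−1} = 10 (mod 13).
  i = 3 (α = 10): (10−7)(10−4)(10−3)(10−11) = 3·6·7·(−1) = −126 ≡ 4, so v_3 = 4^{−1} = 10 (mod 13).
  i = 4 (α = 3): (3−7)(3−4)(3−10)(3−11) = (−4)·(−1)·(−7)·(−8) = 224 ≡ 3, so v_4 = 3^{−1} = 9 (mod 13).
  i = 5 (α = 11): (11−7)(11−4)(11−10)(11−3) = 4·7·1·8 = 224 ≡ 3, so v_5 = 3^{−1} = 9 (mod 13).
  v = [1, 10, 10, 9, 9].
Step 2: syndromes of r = [7, 11, 12, 9, 5] (all sums mod 13).
  S_0 = Σ v_i r_i = 1·7 + 10·11 + 10·12 + 9·9 + 9·5 = 363 ≡ 12.
  S_1 = Σ v_i α_i r_i = 1·7·7 + 10·4·11 + 10·10·12 + 9·3·9 + 9·11·5 = 2427 ≡ 9.
  α_i^2 mod 13 = [10, 3, 9, 9, 4].
  S_2 = Σ v_i α_i^2 r_i = 1·10·7 + 10·3·11 + 10·9·12 + 9·9·9 + 9·4·5 = 2389 ≡ 10.
  S = (12, 9, 10) ≠ 0, so r is not a codeword (an error is present).
Step 3: locate the error. For a single error e at position i, S_ℓ = v_i·e·α_i^ℓ, so α_err = S_1/S_0.
  S_0^{−1} = 12^{−1} = 12 (mod 13), so α_err = 9·12 = 108 ≡ 4 = α_2. Error position i = 2.
  Consistency check: S_2/S_1 = 10·3 = 30 ≡ 4 = α_err ✓ (single-error assumption holds).
Step 4: error magnitude e = S_0/v_2 = S_0·∏_{j≠2}(α_2 − α_j) = 12·4 = 48 ≡ 9 (mod 13).
Step 5: correct position 2: c_2 = r_2 − e = 11 − 9 ≡ 2 (mod 13). Hence c = [7, 2, 12, 9, 5].
  Check: interpolating c through the α_i gives m(x) = 4 + 6·x (degree < 2) with m(α_i) = c_i for every i, so c is indeed a codeword.


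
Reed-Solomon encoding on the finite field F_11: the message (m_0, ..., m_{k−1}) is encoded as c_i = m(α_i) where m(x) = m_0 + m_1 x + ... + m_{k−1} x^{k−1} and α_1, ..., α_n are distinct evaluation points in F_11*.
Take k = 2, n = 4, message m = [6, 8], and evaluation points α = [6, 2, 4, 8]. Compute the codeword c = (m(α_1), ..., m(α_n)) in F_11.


c = [10, 0, 5, 4]

Message polynomial: m(x) = 6 + 8·x (mod 11).
For each evaluation point α_i, compute m(α_i) mod 11:
  α_1 = 6: Horner steps 8 → 10, so m(6) = 10.
  α_2 = 2: Horner steps 8 → 0, so m(2) = 0.
  α_3 = 4: Horner steps 8 → 5, so m(4) = 5.
  α_4 = 8: Horner steps 8 → 4, so m(8) = 4.
Codeword c = [10, 0, 5, 4] ∈ F_11^4.


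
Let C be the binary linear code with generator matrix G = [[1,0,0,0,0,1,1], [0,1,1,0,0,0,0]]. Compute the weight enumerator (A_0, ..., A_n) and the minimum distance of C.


Weight distribution: A_0 = 1, A_2 = 1, A_3 = 1, A_5 = 1. Minimum distance d = 2.

Enumerate all 2^2 = 4 messages m ∈ F_2^2.
For each, compute codeword c = mG in F_2^7, then tally its weight.
  m = 00 → c = 0000000, weight = 0.
  m = 10 → c = 1000011, weight = 3.
  m = 01 → c = 0110000, weight = 2.
  m = 11 → c = 1110011, weight = 5.
Tally weights:
  weight 0: 1 codewords.
  weight 2: 1 codewords.
  weight 3: 1 codewords.
  weight 5: 1 codewords.
Minimum distance d = smallest w > 0 with A_w > 0 = 2.
Sanity: Σ A_w = 4 = 2^2 = 4 ✓.


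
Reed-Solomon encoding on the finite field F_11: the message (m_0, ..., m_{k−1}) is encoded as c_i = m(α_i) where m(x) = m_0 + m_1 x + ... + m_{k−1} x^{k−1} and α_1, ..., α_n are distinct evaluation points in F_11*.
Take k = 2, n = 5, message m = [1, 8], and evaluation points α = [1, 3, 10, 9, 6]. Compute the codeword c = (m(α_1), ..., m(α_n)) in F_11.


c = [9, 3, 4, 7, 5]

Message polynomial: m(x) = 1 + 8·x (mod 11).
For each evaluation point α_i, compute m(α_i) mod 11:
  α_1 = 1: Horner steps 8 → 9, so m(1) = 9.
  α_2 = 3: Horner steps 8 → 3, so m(3) = 3.
  α_3 = 10: Horner steps 8 → 4, so m(10) = 4.
  α_4 = 9: Horner steps 8 → 7, so m(9) = 7.
  α_5 = 6: Horner steps 8 → 5, so m(6) = 5.
Codeword c = [9, 3, 4, 7, 5] ∈ F_11^5.


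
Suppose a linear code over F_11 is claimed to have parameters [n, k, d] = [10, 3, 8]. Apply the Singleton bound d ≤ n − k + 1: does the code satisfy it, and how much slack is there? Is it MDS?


Singleton RHS = n − k + 1 = 8, slack = 0, bound satisfied, MDS.

Singleton bound: d ≤ n − k + 1.
Here n = 10, k = 3, so n − k + 1 = 8.
Given d = 8, check d ≤ 8: YES.
Slack = (n − k + 1) − d = 0.
The code is MDS (slack = 0).
Description: the claimed parameters are [10, 3, 8]_11; such a code would be MDS (meets Singleton bound).


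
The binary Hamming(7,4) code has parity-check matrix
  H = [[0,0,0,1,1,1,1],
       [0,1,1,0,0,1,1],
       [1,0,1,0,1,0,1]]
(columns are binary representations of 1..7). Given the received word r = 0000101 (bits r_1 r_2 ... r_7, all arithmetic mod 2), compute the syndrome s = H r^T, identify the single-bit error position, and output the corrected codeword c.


s = (0, 1, 0)^T, error position = 2, corrected codeword c = 0100101

Compute s = H r^T mod 2 one row at a time:
  s_1 = 0 + 1 + 0 + 1 = 2 ≡ 0 (mod 2).
  s_2 = 0 + 0 + 0 + 1 = 1 ≡ 1 (mod 2).
  s_3 = 0 + 0 + 1 + 1 = 2 ≡ 0 (mod 2).
s = (0, 1, 0)^T — this equals column 2 of H (binary 010), so error is at position 2.
Correct: flip bit 2 of r = 0000101 to get c = 0100101.


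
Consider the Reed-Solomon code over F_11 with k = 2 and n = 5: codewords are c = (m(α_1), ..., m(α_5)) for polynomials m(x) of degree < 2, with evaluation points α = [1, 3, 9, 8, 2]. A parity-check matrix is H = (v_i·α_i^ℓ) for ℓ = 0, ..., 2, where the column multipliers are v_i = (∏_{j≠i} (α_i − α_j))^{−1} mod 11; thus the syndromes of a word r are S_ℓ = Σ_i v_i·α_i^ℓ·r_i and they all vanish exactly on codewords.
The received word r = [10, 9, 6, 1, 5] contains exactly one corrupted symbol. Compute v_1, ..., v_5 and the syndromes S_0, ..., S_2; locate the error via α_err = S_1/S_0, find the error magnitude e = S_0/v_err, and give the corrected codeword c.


S = (6, 1, 2), error at position 5, error magnitude e = 1, c = [10, 9, 6, 1, 4].

Step 1: column multipliers v_i = (∏_{j≠i}(α_i − α_j))^{−1} mod 11.
  i = 1 (α = 1): (1−3)(1−9)(1−8)(1−2) = (−2)·(−8)·(−7)·(−1) = 112 ≡ 2, so v_1 = 2^{−1} = 6 (mod 11).
  i = 2 (α = 3): (3−1)(3−9)(3−8)(3−2) = 2·(−6)·(−5)·1 = 60 ≡ 5, so v_2 = 5^{−1} = 9 (mod 11).
  i = 3 (α = 9): (9−1)(9−3)(9−8)(9−2) = 8·6·1·7 = 336 ≡ 6, so v_3 = 6^{−1} = 2 (mod 11).
  i = 4 (α = 8): (8−1)(8−3)(8−9)(8−2) = 7·5·(−1)·6 = −210 ≡ 10, so v_4 = 10^{−1} = 10 (mod 11).
  i = 5 (α = 2): (2−1)(2−3)(2−9)(2−8) = 1·(−1)·(−7)·(−6) = −42 ≡ 2, so v_5 = 2^{−1} = 6 (mod 11).
  v = [6, 9, 2, 10, 6].
Step 2: syndromes of r = [10, 9, 6, 1, 5] (all sums mod 11).
  S_0 = Σ v_i r_i = 6·10 + 9·9 + 2·6 + 10·1 + 6·5 = 193 ≡ 6.
  S_1 = Σ v_i α_i r_i = 6·1·10 + 9·3·9 + 2·9·6 + 10·8·1 + 6·2·5 = 551 ≡ 1.
  α_i^2 mod 11 = [1, 9, 4, 9, 4].
  S_2 = Σ v_i α_i^2 r_i = 6·1·10 + 9·9·9 + 2·4·6 + 10·9·1 + 6·4·5 = 1047 ≡ 2.
  S = (6, 1, 2) ≠ 0, so r is not a codeword (an error is present).
Step 3: locate the error. For a single error e at position i, S_ℓ = v_i·e·α_i^ℓ, so α_err = S_1/S_0.
  S_0^{−1} = 6^{−1} = 2 (mod 11), so α_err = 1·2 = 2 ≡ 2 = α_5. Error position i = 5.
  Consistency check: S_2/S_1 = 2·1 = 2 ≡ 2 = α_err ✓ (single-error assumption holds).
Step 4: error magnitude e = S_0/v_5 = S_0·∏_{j≠5}(α_5 − α_j) = 6·2 = 12 ≡ 1 (mod 11).
Step 5: correct position 5: c_5 = r_5 − e = 5 − 1 ≡ 4 (mod 11). Hence c = [10, 9, 6, 1, 4].
  Check: interpolating c through the α_i gives m(x) = 5 + 5·x (degree < 2) with m(α_i) = c_i for every i, so c is indeed a codeword.


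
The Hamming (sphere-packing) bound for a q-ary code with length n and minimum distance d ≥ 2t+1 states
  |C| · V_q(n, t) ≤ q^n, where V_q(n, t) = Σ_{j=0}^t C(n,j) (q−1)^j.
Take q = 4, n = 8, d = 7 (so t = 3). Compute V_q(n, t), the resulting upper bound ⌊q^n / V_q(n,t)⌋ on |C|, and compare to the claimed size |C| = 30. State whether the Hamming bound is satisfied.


V_q(n, t) = 1789, q^n = 65536, Hamming bound = 36, |C| = 30 ≤ bound (satisfied).

Step 1: Compute V_q(n, t) = Σ_{j=0}^3 C(n, j) (q−1)^j.
  j = 0: C(8,0)·(3)^0 = 1·1 = 1.
  j = 1: C(8,1)·(3)^1 = 8·3 = 24.
  j = 2: C(8,2)·(3)^2 = 28·9 = 252.
  j = 3: C(8,3)·(3)^3 = 56·27 = 1512.
  V_q(n, t) = 1 + 24 + 252 + 1512 = 1789.
Step 2: q^n = 4^8 = 65536.
Step 3: Hamming bound ⌊q^n / V_q(n,t)⌋ = ⌊65536/1789⌋ = 36.
Step 4: Compare |C| = 30 to 36: satisfied.
The claimed |C| lies below the Hamming bound.


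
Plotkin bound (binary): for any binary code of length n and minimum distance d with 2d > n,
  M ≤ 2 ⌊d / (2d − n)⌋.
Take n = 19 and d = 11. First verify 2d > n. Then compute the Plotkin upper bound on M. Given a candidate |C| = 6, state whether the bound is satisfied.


Plotkin bound M ≤ 6; given |C| = 6 ≤ bound (satisfied).

Check applicability: 2d = 22, n = 19.
2d − n = 3 > 0, so Plotkin applies.
Compute d/(2d−n) = 11/3 ≈ 3.6667.
⌊d/(2d−n)⌋ = 3.
Plotkin bound: M ≤ 2·3 = 6.
Given |C| = 6, check: satisfied.
This |C| is at the Plotkin bound.


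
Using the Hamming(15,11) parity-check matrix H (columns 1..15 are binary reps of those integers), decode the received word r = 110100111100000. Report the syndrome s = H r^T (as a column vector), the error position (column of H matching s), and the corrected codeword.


s = (1, 0, 1, 1)^T, error position = 11, corrected codeword c = 110100111110000

Compute s = H r^T mod 2 one row at a time:
  s_1 = 1 + 1 + 1 + 0 + 0 + 0 + 0 + 0 = 3 ≡ 1 (mod 2).
  s_2 = 1 + 0 + 0 + 1 + 0 + 0 + 0 + 0 = 2 ≡ 0 (mod 2).
  s_3 = 1 + 0 + 0 + 1 + 1 + 0 + 0 + 0 = 3 ≡ 1 (mod 2).
  s_4 = 1 + 0 + 0 + 1 + 1 + 0 + 0 + 0 = 3 ≡ 1 (mod 2).
s = (1, 0, 1, 1)^T — this equals column 11 of H (binary 1011), so error is at position 11.
Correct: flip bit 11 of r = 110100111100000 to get c = 110100111110000.


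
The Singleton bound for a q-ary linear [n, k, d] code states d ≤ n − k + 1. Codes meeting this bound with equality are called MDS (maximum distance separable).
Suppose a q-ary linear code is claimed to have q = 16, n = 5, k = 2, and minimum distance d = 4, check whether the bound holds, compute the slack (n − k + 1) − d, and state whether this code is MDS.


Singleton RHS = n − k + 1 = 4, slack = 0, bound satisfied, MDS.

Singleton bound: d ≤ n − k + 1.
Here n = 5, k = 2, so n − k + 1 = 4.
Given d = 4, check d ≤ 4: YES.
Slack = (n − k + 1) − d = 0.
The code is MDS (slack = 0).
Description: the claimed parameters are [5, 2, 4]_16; such a code would be MDS (meets Singleton bound).


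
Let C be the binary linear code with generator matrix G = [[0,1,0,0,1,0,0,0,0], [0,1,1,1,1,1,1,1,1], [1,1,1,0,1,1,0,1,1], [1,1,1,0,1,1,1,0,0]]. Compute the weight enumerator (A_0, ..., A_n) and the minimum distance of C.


Weight distribution: A_0 = 1, A_2 = 1, A_3 = 3, A_4 = 2, A_5 = 4, A_6 = 3, A_7 = 1, A_8 = 1. Minimum distance d = 2.

Enumerate all 2^4 = 16 messages m ∈ F_2^4.
For each, compute codeword c = mG in F_2^9, then tally its weight.
  m = 0000 → c = 000000000, weight = 0.
  m = 1000 → c = 010010000, weight = 2.
  m = 0100 → c = 011111111, weight = 8.
  m = 1100 → c = 001101111, weight = 6.
  m = 0010 → c = 111011011, weight = 7.
  m = 1010 → c = 101001011, weight = 5.
  m = 0110 → c = 100100100, weight = 3.
  m = 1110 → c = 110110100, weight = 5.
  m = 0001 → c = 111011100, weight = 6.
  m = 1001 → c = 101001100, weight = 4.
  m = 0101 → c = 100100011, weight = 4.
  m = 1101 → c = 110110011, weight = 6.
  m = 0011 → c = 000000111, weight = 3.
  m = 1011 → c = 010010111, weight = 5.
  m = 0111 → c = 011111000, weight = 5.
  m = 1111 → c = 001101000, weight = 3.
Tally weights:
  weight 0: 1 codewords.
  weight 2: 1 codewords.
  weight 3: 3 codewords.
  weight 4: 2 codewords.
  weight 5: 4 codewords.
  weight 6: 3 codewords.
  weight 7: 1 codewords.
  weight 8: 1 codewords.
Minimum distance d = smallest w > 0 with A_w > 0 = 2.
Sanity: Σ A_w = 16 = 2^4 = 16 ✓.


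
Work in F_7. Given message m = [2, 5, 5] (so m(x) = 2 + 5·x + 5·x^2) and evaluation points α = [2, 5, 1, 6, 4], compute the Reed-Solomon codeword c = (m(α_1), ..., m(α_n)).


c = [4, 5, 5, 2, 4]

Message polynomial: m(x) = 2 + 5·x + 5·x^2 (mod 7).
For each evaluation point α_i, compute m(α_i) mod 7:
  α_1 = 2: Horner steps 5 → 1 → 4, so m(2) = 4.
  α_2 = 5: Horner steps 5 → 2 → 5, so m(5) = 5.
  α_3 = 1: Horner steps 5 → 3 → 5, so m(1) = 5.
  α_4 = 6: Horner steps 5 → 0 → 2, so m(6) = 2.
  α_5 = 4: Horner steps 5 → 4 → 4, so m(4) = 4.
Codeword c = [4, 5, 5, 2, 4] ∈ F_7^5.


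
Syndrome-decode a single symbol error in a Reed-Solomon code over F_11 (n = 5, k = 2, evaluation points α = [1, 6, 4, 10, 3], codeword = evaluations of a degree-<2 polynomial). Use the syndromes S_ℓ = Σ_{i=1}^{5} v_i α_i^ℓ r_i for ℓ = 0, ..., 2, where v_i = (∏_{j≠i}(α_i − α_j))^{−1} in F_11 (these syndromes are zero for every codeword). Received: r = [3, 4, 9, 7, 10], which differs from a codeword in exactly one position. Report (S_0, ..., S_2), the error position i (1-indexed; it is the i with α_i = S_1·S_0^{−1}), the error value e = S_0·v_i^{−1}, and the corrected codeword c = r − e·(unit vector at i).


S = (4, 5, 9), error at position 3, error magnitude e = 1, c = [3, 4, 8, 7, 10].

Step 1: column multipliers v_i = (∏_{j≠i}(α_i − α_j))^{−1} mod 11.
  i = 1 (α = 1): (1−6)(1−4)(1−10)(1−3) = (−5)·(−3)·(−9)·(−2) = 270 ≡ 6, so v_1 = 6^{−1} = 2 (mod 11).
  i = 2 (α = 6): (6−1)(6−4)(6−10)(6−3) = 5·2·(−4)·3 = −120 ≡ 1, so v_2 = 1^{−1} = 1 (mod 11).
  i = 3 (α = 4): (4−1)(4−6)(4−10)(4−3) = 3·(−2)·(−6)·1 = 36 ≡ 3, so v_3 = 3^{−1} = 4 (mod 11).
  i = 4 (α = 10): (10−1)(10−6)(10−4)(10−3) = 9·4·6·7 = 1512 ≡ 5, so v_4 = 5^{−1} = 9 (mod 11).
  i = 5 (α = 3): (3−1)(3−6)(3−4)(3−10) = 2·(−3)·(−1)·(−7) = −42 ≡ 2, so v_5 = 2^{−1} = 6 (mod 11).
  v = [2, 1, 4, 9, 6].
Step 2: syndromes of r = [3, 4, 9, 7, 10] (all sums mod 11).
  S_0 = Σ v_i r_i = 2·3 + 1·4 + 4·9 + 9·7 + 6·10 = 169 ≡ 4.
  S_1 = Σ v_i α_i r_i = 2·1·3 + 1·6·4 + 4·4·9 + 9·10·7 + 6·3·10 = 984 ≡ 5.
  α_i^2 mod 11 = [1, 3, 5, 1, 9].
  S_2 = Σ v_i α_i^2 r_i = 2·1·3 + 1·3·4 + 4·5·9 + 9·1·7 + 6·9·10 = 801 ≡ 9.
  S = (4, 5, 9) ≠ 0, so r is not a codeword (an error is present).
Step 3: locate the error. For a single error e at position i, S_ℓ = v_i·e·α_i^ℓ, so α_err = S_1/S_0.
  S_0^{−1} = 4^{−1} = 3 (mod 11), so α_err = 5·3 = 15 ≡ 4 = α_3. Error position i = 3.
  Consistency check: S_2/S_1 = 9·9 = 81 ≡ 4 = α_err ✓ (single-error assumption holds).
Step 4: error magnitude e = S_0/v_3 = S_0·∏_{j≠3}(α_3 − α_j) = 4·3 = 12 ≡ 1 (mod 11).
Step 5: correct position 3: c_3 = r_3 − e = 9 − 1 ≡ 8 (mod 11). Hence c = [3, 4, 8, 7, 10].
  Check: interpolating c through the α_i gives m(x) = 5 + 9·x (degree < 2) with m(α_i) = c_i for every i, so c is indeed a codeword.


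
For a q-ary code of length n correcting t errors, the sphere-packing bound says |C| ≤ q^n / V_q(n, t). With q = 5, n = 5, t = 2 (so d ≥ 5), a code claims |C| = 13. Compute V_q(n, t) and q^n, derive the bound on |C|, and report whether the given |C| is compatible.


V_q(n, t) = 181, q^n = 3125, Hamming bound = 17, |C| = 13 ≤ bound (satisfied).

Step 1: Compute V_q(n, t) = Σ_{j=0}^2 C(n, j) (q−1)^j.
  j = 0: C(5,0)·(4)^0 = 1·1 = 1.
  j = 1: C(5,1)·(4)^1 = 5·4 = 20.
  j = 2: C(5,2)·(4)^2 = 10·16 = 160.
  V_q(n, t) = 1 + 20 + 160 = 181.
Step 2: q^n = 5^5 = 3125.
Step 3: Hamming bound ⌊q^n / V_q(n,t)⌋ = ⌊3125/181⌋ = 17.
Step 4: Compare |C| = 13 to 17: satisfied.
The claimed |C| lies below the Hamming bound.


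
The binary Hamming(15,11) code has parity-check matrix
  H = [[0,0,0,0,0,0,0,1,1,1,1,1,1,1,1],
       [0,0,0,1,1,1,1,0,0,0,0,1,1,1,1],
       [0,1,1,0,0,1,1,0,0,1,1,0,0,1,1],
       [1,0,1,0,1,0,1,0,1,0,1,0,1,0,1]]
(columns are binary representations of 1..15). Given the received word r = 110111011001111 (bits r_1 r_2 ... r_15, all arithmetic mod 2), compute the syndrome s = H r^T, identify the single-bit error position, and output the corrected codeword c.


s = (0, 1, 0, 1)^T, error position = 5, corrected codeword c = 110101011001111

Compute s = H r^T mod 2 one row at a time:
  s_1 = 1 + 1 + 0 + 0 + 1 + 1 + 1 + 1 = 6 ≡ 0 (mod 2).
  s_2 = 1 + 1 + 1 + 0 + 1 + 1 + 1 + 1 = 7 ≡ 1 (mod 2).
  s_3 = 1 + 0 + 1 + 0 + 0 + 0 + 1 + 1 = 4 ≡ 0 (mod 2).
  s_4 = 1 + 0 + 1 + 0 + 1 + 0 + 1 + 1 = 5 ≡ 1 (mod 2).
s = (0, 1, 0, 1)^T — this equals column 5 of H (binary 0101), so error is at position 5.
Correct: flip bit 5 of r = 110111011001111 to get c = 110101011001111.


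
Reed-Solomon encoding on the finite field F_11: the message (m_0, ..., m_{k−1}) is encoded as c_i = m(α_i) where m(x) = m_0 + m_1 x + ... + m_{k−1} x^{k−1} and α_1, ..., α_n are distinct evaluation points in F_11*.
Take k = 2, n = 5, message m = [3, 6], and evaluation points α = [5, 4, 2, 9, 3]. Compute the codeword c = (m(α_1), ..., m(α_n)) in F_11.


c = [0, 5, 4, 2, 10]

Message polynomial: m(x) = 3 + 6·x (mod 11).
For each evaluation point α_i, compute m(α_i) mod 11:
  α_1 = 5: Horner steps 6 → 0, so m(5) = 0.
  α_2 = 4: Horner steps 6 → 5, so m(4) = 5.
  α_3 = 2: Horner steps 6 → 4, so m(2) = 4.
  α_4 = 9: Horner steps 6 → 2, so m(9) = 2.
  α_5 = 3: Horner steps 6 → 10, so m(3) = 10.
Codeword c = [0, 5, 4, 2, 10] ∈ F_11^5.


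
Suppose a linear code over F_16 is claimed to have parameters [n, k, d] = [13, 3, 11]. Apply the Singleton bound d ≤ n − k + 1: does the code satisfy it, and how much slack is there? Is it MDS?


Singleton RHS = n − k + 1 = 11, slack = 0, bound satisfied, MDS.

Singleton bound: d ≤ n − k + 1.
Here n = 13, k = 3, so n − k + 1 = 11.
Given d = 11, check d ≤ 11: YES.
Slack = (n − k + 1) − d = 0.
The code is MDS (slack = 0).
Description: the claimed parameters are [13, 3, 11]_16; such a code would be MDS (meets Singleton bound).


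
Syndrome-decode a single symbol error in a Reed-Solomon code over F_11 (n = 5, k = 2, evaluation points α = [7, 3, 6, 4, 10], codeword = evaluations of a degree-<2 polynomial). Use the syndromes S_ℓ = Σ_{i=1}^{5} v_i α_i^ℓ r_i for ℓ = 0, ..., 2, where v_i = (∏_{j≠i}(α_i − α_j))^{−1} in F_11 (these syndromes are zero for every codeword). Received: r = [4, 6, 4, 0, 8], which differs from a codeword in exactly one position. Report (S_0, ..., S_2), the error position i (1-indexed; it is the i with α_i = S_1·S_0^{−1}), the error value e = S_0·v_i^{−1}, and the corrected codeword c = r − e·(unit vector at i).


S = (8, 4, 2), error at position 3, error magnitude e = 5, c = [4, 6, 10, 0, 8].

Step 1: column multipliers v_i = (∏_{j≠i}(α_i − α_j))^{−1} mod 11.
  i = 1 (α = 7): (7−3)(7−6)(7−4)(7−10) = 4·1·3·(−3) = −36 ≡ 8, so v_1 = 8^{−1} = 7 (mod 11).
  i = 2 (α = 3): (3−7)(3−6)(3−4)(3−10) = (−4)·(−3)·(−1)·(−7) = 84 ≡ 7, so v_2 = 7^{−1} = 8 (mod 11).
  i = 3 (α = 6): (6−7)(6−3)(6−4)(6−10) = (−1)·3·2·(−4) = 24 ≡ 2, so v_3 = 2^{−1} = 6 (mod 11).
  i = 4 (α = 4): (4−7)(4−3)(4−6)(4−10) = (−3)·1·(−2)·(−6) = −36 ≡ 8, so v_4 = 8^{−1} = 7 (mod 11).
  i = 5 (α = 10): (10−7)(10−3)(10−6)(10−4) = 3·7·4·6 = 504 ≡ 9, so v_5 = 9^{−1} = 5 (mod 11).
  v = [7, 8, 6, 7, 5].
Step 2: syndromes of r = [4, 6, 4, 0, 8] (all sums mod 11).
  S_0 = Σ v_i r_i = 7·4 + 8·6 + 6·4 + 7·0 + 5·8 = 140 ≡ 8.
  S_1 = Σ v_i α_i r_i = 7·7·4 + 8·3·6 + 6·6·4 + 7·4·0 + 5·10·8 = 884 ≡ 4.
  α_i^2 mod 11 = [5, 9, 3, 5, 1].
  S_2 = Σ v_i α_i^2 r_i = 7·5·4 + 8·9·6 + 6·3·4 + 7·5·0 + 5·1·8 = 684 ≡ 2.
  S = (8, 4, 2) ≠ 0, so r is not a codeword (an error is present).
Step 3: locate the error. For a single error e at position i, S_ℓ = v_i·e·α_i^ℓ, so α_err = S_1/S_0.
  S_0^{−1} = 8^{−1} = 7 (mod 11), so α_err = 4·7 = 28 ≡ 6 = α_3. Error position i = 3.
  Consistency check: S_2/S_1 = 2·3 = 6 ≡ 6 = α_err ✓ (single-error assumption holds).
Step 4: error magnitude e = S_0/v_3 = S_0·∏_{j≠3}(α_3 − α_j) = 8·2 = 16 ≡ 5 (mod 11).
Step 5: correct position 3: c_3 = r_3 − e = 4 − 5 ≡ 10 (mod 11). Hence c = [4, 6, 10, 0, 8].
  Check: interpolating c through the α_i gives m(x) = 2 + 5·x (degree < 2) with m(α_i) = c_i for every i, so c is indeed a codeword.


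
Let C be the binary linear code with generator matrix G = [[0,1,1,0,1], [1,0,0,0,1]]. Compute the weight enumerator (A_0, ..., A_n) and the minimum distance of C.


Weight distribution: A_0 = 1, A_2 = 1, A_3 = 2. Minimum distance d = 2.

Enumerate all 2^2 = 4 messages m ∈ F_2^2.
For each, compute codeword c = mG in F_2^5, then tally its weight.
  m = 00 → c = 00000, weight = 0.
  m = 10 → c = 01101, weight = 3.
  m = 01 → c = 10001, weight = 2.
  m = 11 → c = 11100, weight = 3.
Tally weights:
  weight 0: 1 codewords.
  weight 2: 1 codewords.
  weight 3: 2 codewords.
Minimum distance d = smallest w > 0 with A_w > 0 = 2.
Sanity: Σ A_w = 4 = 2^2 = 4 ✓.


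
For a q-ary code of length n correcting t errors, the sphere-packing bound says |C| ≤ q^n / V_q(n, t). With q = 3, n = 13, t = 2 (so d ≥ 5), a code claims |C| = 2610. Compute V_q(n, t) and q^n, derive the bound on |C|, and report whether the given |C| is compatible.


V_q(n, t) = 339, q^n = 1594323, Hamming bound = 4703, |C| = 2610 ≤ bound (satisfied).

Step 1: Compute V_q(n, t) = Σ_{j=0}^2 C(n, j) (q−1)^j.
  j = 0: C(13,0)·(2)^0 = 1·1 = 1.
  j = 1: C(13,1)·(2)^1 = 13·2 = 26.
  j = 2: C(13,2)·(2)^2 = 78·4 = 312.
  V_q(n, t) = 1 + 26 + 312 = 339.
Step 2: q^n = 3^13 = 1594323.
Step 3: Hamming bound ⌊q^n / V_q(n,t)⌋ = ⌊1594323/339⌋ = 4703.
Step 4: Compare |C| = 2610 to 4703: satisfied.
The claimed |C| lies below the Hamming bound.


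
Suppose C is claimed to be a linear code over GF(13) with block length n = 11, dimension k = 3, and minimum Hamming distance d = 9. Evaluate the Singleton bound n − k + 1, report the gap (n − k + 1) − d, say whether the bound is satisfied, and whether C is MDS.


Singleton RHS = n − k + 1 = 9, slack = 0, bound satisfied, MDS.

Singleton bound: d ≤ n − k + 1.
Here n = 11, k = 3, so n − k + 1 = 9.
Given d = 9, check d ≤ 9: YES.
Slack = (n − k + 1) − d = 0.
The code is MDS (slack = 0).
Description: the claimed parameters are [11, 3, 9]_13; such a code would be MDS (meets Singleton bound).


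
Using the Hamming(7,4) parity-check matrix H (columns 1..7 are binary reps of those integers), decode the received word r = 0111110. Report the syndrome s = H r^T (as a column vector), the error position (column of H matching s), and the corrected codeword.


s = (1, 1, 0)^T, error position = 6, corrected codeword c = 0111100

Compute s = H r^T mod 2 one row at a time:
  s_1 = 1 + 1 + 1 + 0 = 3 ≡ 1 (mod 2).
  s_2 = 1 + 1 + 1 + 0 = 3 ≡ 1 (mod 2).
  s_3 = 0 + 1 + 1 + 0 = 2 ≡ 0 (mod 2).
s = (1, 1, 0)^T — this equals column 6 of H (binary 110), so error is at position 6.
Correct: flip bit 6 of r = 0111110 to get c = 0111100.


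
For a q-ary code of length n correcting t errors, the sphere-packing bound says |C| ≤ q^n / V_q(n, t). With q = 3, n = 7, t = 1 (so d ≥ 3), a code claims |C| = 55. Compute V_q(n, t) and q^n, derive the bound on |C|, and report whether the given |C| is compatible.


V_q(n, t) = 15, q^n = 2187, Hamming bound = 145, |C| = 55 ≤ bound (satisfied).

Step 1: Compute V_q(n, t) = Σ_{j=0}^1 C(n, j) (q−1)^j.
  j = 0: C(7,0)·(2)^0 = 1·1 = 1.
  j = 1: C(7,1)·(2)^1 = 7·2 = 14.
  V_q(n, t) = 1 + 14 = 15.
Step 2: q^n = 3^7 = 2187.
Step 3: Hamming bound ⌊q^n / V_q(n,t)⌋ = ⌊2187/15⌋ = 145.
Step 4: Compare |C| = 55 to 145: satisfied.
The claimed |C| lies below the Hamming bound.


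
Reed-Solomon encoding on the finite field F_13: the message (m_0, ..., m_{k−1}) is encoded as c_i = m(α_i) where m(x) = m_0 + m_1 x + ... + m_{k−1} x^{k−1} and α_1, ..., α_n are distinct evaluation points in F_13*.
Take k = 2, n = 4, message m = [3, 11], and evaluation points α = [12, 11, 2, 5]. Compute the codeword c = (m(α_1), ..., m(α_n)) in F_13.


c = [5, 7, 12, 6]

Message polynomial: m(x) = 3 + 11·x (mod 13).
For each evaluation point α_i, compute m(α_i) mod 13:
  α_1 = 12: Horner steps 11 → 5, so m(12) = 5.
  α_2 = 11: Horner steps 11 → 7, so m(11) = 7.
  α_3 = 2: Horner steps 11 → 12, so m(2) = 12.
  α_4 = 5: Horner steps 11 → 6, so m(5) = 6.
Codeword c = [5, 7, 12, 6] ∈ F_13^4.


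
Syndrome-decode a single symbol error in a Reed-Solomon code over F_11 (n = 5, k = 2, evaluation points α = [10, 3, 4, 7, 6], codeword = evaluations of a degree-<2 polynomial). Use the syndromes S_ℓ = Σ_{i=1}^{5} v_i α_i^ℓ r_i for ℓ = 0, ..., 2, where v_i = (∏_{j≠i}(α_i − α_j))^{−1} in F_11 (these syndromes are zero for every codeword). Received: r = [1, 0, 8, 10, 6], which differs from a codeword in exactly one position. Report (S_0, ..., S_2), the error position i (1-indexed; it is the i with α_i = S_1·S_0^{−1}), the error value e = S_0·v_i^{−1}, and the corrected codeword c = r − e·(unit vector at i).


S = (2, 1, 6), error at position 5, error magnitude e = 4, c = [1, 0, 8, 10, 2].

Step 1: column multipliers v_i = (∏_{j≠i}(α_i − α_j))^{−1} mod 11.
  i = 1 (α = 10): (10−3)(10−4)(10−7)(10−6) = 7·6·3·4 = 504 ≡ 9, so v_1 = 9^{−1} = 5 (mod 11).
  i = 2 (α = 3): (3−10)(3−4)(3−7)(3−6) = (−7)·(−1)·(−4)·(−3) = 84 ≡ 7, so v_2 = 7^{−1} = 8 (mod 11).
  i = 3 (α = 4): (4−10)(4−3)(4−7)(4−6) = (−6)·1·(−3)·(−2) = −36 ≡ 8, so v_3 = 8^{−1} = 7 (mod 11).
  i = 4 (α = 7): (7−10)(7−3)(7−4)(7−6) = (−3)·4·3·1 = −36 ≡ 8, so v_4 = 8^{−1} = 7 (mod 11).
  i = 5 (α = 6): (6−10)(6−3)(6−4)(6−7) = (−4)·3·2·(−1) = 24 ≡ 2, so v_5 = 2^{−1} = 6 (mod 11).
  v = [5, 8, 7, 7, 6].
Step 2: syndromes of r = [1, 0, 8, 10, 6] (all sums mod 11).
  S_0 = Σ v_i r_i = 5·1 + 8·0 + 7·8 + 7·10 + 6·6 = 167 ≡ 2.
  S_1 = Σ v_i α_i r_i = 5·10·1 + 8·3·0 + 7·4·8 + 7·7·10 + 6·6·6 = 980 ≡ 1.
  α_i^2 mod 11 = [1, 9, 5, 5, 3].
  S_2 = Σ v_i α_i^2 r_i = 5·1·1 + 8·9·0 + 7·5·8 + 7·5·10 + 6·3·6 = 743 ≡ 6.
  S = (2, 1, 6) ≠ 0, so r is not a codeword (an error is present).
Step 3: locate the error. For a single error e at position i, S_ℓ = v_i·e·α_i^ℓ, so α_err = S_1/S_0.
  S_0^{−1} = 2^{−1} = 6 (mod 11), so α_err = 1·6 = 6 ≡ 6 = α_5. Error position i = 5.
  Consistency check: S_2/S_1 = 6·1 = 6 ≡ 6 = α_err ✓ (single-error assumption holds).
Step 4: error magnitude e = S_0/v_5 = S_0·∏_{j≠5}(α_5 − α_j) = 2·2 = 4 ≡ 4 (mod 11).
Step 5: correct position 5: c_5 = r_5 − e = 6 − 4 ≡ 2 (mod 11). Hence c = [1, 0, 8, 10, 2].
  Check: interpolating c through the α_i gives m(x) = 9 + 8·x (degree < 2) with m(α_i) = c_i for every i, so c is indeed a codeword.


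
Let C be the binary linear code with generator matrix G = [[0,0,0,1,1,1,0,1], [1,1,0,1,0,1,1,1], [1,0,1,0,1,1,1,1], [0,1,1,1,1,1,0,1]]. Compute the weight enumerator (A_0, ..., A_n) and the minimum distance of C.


Weight distribution: A_0 = 1, A_2 = 3, A_4 = 7, A_6 = 5. Minimum distance d = 2.

Enumerate all 2^4 = 16 messages m ∈ F_2^4.
For each, compute codeword c = mG in F_2^8, then tally its weight.
  m = 0000 → c = 00000000, weight = 0.
  m = 1000 → c = 00011101, weight = 4.
  m = 0100 → c = 11010111, weight = 6.
  m = 1100 → c = 11001010, weight = 4.
  m = 0010 → c = 10101111, weight = 6.
  m = 1010 → c = 10110010, weight = 4.
  m = 0110 → c = 01111000, weight = 4.
  m = 1110 → c = 01100101, weight = 4.
  m = 0001 → c = 01111101, weight = 6.
  m = 1001 → c = 01100000, weight = 2.
  m = 0101 → c = 10101010, weight = 4.
  m = 1101 → c = 10110111, weight = 6.
  m = 0011 → c = 11010010, weight = 4.
  m = 1011 → c = 11001111, weight = 6.
  m = 0111 → c = 00000101, weight = 2.
  m = 1111 → c = 00011000, weight = 2.
Tally weights:
  weight 0: 1 codewords.
  weight 2: 3 codewords.
  weight 4: 7 codewords.
  weight 6: 5 codewords.
Minimum distance d = smallest w > 0 with A_w > 0 = 2.
Sanity: Σ A_w = 16 = 2^4 = 16 ✓.


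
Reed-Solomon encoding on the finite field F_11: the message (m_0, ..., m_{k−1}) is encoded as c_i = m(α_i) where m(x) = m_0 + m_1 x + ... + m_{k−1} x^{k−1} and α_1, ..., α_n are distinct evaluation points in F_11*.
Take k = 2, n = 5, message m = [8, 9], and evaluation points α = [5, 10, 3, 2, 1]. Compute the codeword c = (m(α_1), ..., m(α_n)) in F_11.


c = [9, 10, 2, 4, 6]

Message polynomial: m(x) = 8 + 9·x (mod 11).
For each evaluation point α_i, compute m(α_i) mod 11:
  α_1 = 5: Horner steps 9 → 9, so m(5) = 9.
  α_2 = 10: Horner steps 9 → 10, so m(10) = 10.
  α_3 = 3: Horner steps 9 → 2, so m(3) = 2.
  α_4 = 2: Horner steps 9 → 4, so m(2) = 4.
  α_5 = 1: Horner steps 9 → 6, so m(1) = 6.
Codeword c = [9, 10, 2, 4, 6] ∈ F_11^5.


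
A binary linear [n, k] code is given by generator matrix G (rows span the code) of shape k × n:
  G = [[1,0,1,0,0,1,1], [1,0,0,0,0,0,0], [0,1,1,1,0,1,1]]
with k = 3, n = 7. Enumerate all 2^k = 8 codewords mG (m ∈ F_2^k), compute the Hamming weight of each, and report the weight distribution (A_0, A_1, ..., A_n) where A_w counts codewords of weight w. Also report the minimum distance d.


Weight distribution: A_0 = 1, A_1 = 1, A_2 = 1, A_3 = 2, A_4 = 1, A_5 = 1, A_6 = 1. Minimum distance d = 1.

Enumerate all 2^3 = 8 messages m ∈ F_2^3.
For each, compute codeword c = mG in F_2^7, then tally its weight.
  m = 000 → c = 0000000, weight = 0.
  m = 100 → c = 1010011, weight = 4.
  m = 010 → c = 1000000, weight = 1.
  m = 110 → c = 0010011, weight = 3.
  m = 001 → c = 0111011, weight = 5.
  m = 101 → c = 1101000, weight = 3.
  m = 011 → c = 1111011, weight = 6.
  m = 111 → c = 0101000, weight = 2.
Tally weights:
  weight 0: 1 codewords.
  weight 1: 1 codewords.
  weight 2: 1 codewords.
  weight 3: 2 codewords.
  weight 4: 1 codewords.
  weight 5: 1 codewords.
  weight 6: 1 codewords.
Minimum distance d = smallest w > 0 with A_w > 0 = 1.
Sanity: Σ A_w = 8 = 2^3 = 8 ✓.


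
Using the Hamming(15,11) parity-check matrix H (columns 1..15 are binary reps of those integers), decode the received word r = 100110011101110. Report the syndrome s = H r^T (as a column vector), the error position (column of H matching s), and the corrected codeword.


s = (0, 1, 0, 0)^T, error position = 4, corrected codeword c = 100010011101110

Compute s = H r^T mod 2 one row at a time:
  s_1 = 1 + 1 + 1 + 0 + 1 + 1 + 1 + 0 = 6 ≡ 0 (mod 2).
  s_2 = 1 + 1 + 0 + 0 + 1 + 1 + 1 + 0 = 5 ≡ 1 (mod 2).
  s_3 = 0 + 0 + 0 + 0 + 1 + 0 + 1 + 0 = 2 ≡ 0 (mod 2).
  s_4 = 1 + 0 + 1 + 0 + 1 + 0 + 1 + 0 = 4 ≡ 0 (mod 2).
s = (0, 1, 0, 0)^T — this equals column 4 of H (binary 0100), so error is at position 4.
Correct: flip bit 4 of r = 100110011101110 to get c = 100010011101110.


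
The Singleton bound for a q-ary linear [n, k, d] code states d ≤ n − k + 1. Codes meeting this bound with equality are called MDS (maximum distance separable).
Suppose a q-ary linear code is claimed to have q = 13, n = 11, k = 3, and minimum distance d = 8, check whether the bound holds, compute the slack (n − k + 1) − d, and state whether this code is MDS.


Singleton RHS = n − k + 1 = 9, slack = 1, bound satisfied, not MDS.

Singleton bound: d ≤ n − k + 1.
Here n = 11, k = 3, so n − k + 1 = 9.
Given d = 8, check d ≤ 9: YES.
Slack = (n − k + 1) − d = 1.
The code is NOT MDS (slack = 1 > 0).
Description: the claimed parameters are [11, 3, 8]_13; such a code would be non-MDS.
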